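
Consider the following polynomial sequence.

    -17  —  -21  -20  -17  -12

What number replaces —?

Using the last 4 terms:
Δ: 1  3  5
Δ²: 2  2
Constant second difference = 2.
Extend backward: 1 − 2 = -1;  -21 + 1 = -20

-20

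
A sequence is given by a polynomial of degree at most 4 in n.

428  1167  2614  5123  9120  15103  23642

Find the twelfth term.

739 , 1447 , 2509 , 3997 , 5983 , 8539
708 , 1062 , 1488 , 1986 , 2556
354 , 426 , 498 , 570
72 , 72 , 72
Fourth differences constant at 72.
570 + 72 = 642;  2556 + 642 = 3198;  8539 + 3198 = 11737;  23642 + 11737 = 35379
642 + 72 = 714;  3198 + 714 = 3912;  11737 + 3912 = 15649;  35379 + 15649 = 51028
714 + 72 = 786;  3912 + 786 = 4698;  15649 + 4698 = 20347;  51028 + 20347 = 71375
786 + 72 = 858;  4698 + 858 = 5556;  20347 + 5556 = 25903;  71375 + 25903 = 97278
858 + 72 = 930;  5556 + 930 = 6486;  25903 + 6486 = 32389;  97278 + 32389 = 129667

129667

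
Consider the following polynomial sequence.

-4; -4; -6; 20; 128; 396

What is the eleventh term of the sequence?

8546

Δ: 0, -2, 26, 108, 268
Δ²: -2, 28, 82, 160
Δ³: 30, 54, 78
Δ⁴: 24, 24
Fourth differences constant at 24.
78 + 24 = 102;  160 + 102 = 262;  268 + 262 = 530;  396 + 530 = 926
102 + 24 = 126;  262 + 126 = 388;  530 + 388 = 918;  926 + 918 = 1844
126 + 24 = 150;  388 + 150 = 538;  918 + 538 = 1456;  1844 + 1456 = 3300
150 + 24 = 174;  538 + 174 = 712;  1456 + 712 = 2168;  3300 + 2168 = 5468
174 + 24 = 198;  712 + 198 = 910;  2168 + 910 = 3078;  5468 + 3078 = 8546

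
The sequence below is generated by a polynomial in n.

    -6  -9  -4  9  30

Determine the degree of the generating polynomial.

2

Δ: -3, 5, 13, 21
Δ²: 8, 8, 8
The second differences are constant, so the polynomial has degree 2.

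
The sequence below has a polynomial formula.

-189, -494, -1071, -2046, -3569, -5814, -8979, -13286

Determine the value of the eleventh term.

-35639

First differences: -305, -577, -975, -1523, -2245, -3165, -4307
Second differences: -272, -398, -548, -722, -920, -1142
Third differences: -126, -150, -174, -198, -222
Fourth differences: -24, -24, -24, -24
The fourth differences are constant (-24).
-222 − 24 = -246;  -1142 − 246 = -1388;  -4307 − 1388 = -5695;  -13286 − 5695 = -18981
-246 − 24 = -270;  -1388 − 270 = -1658;  -5695 − 1658 = -7353;  -18981 − 7353 = -26334
-270 − 24 = -294;  -1658 − 294 = -1952;  -7353 − 1952 = -9305;  -26334 − 9305 = -35639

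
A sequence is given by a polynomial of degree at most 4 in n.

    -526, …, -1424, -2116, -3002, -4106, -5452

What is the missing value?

-902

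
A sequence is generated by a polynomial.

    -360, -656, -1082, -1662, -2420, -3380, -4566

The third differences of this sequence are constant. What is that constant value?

First differences: -296, -426, -580, -758, -960, -1186
Second differences: -130, -154, -178, -202, -226
Third differences: -24, -24, -24, -24

-24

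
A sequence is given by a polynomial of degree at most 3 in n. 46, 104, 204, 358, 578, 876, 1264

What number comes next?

58, 100, 154, 220, 298, 388
42, 54, 66, 78, 90
12, 12, 12, 12
The third differences are constant (12).
90 + 12 = 102;  388 + 102 = 490;  1264 + 490 = 1754

1754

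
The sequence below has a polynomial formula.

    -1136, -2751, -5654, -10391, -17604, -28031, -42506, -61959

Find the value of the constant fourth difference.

-96

D1: -1615, -2903, -4737, -7213, -10427, -14475, -19453
D2: -1288, -1834, -2476, -3214, -4048, -4978
D3: -546, -642, -738, -834, -930
D4: -96, -96, -96, -96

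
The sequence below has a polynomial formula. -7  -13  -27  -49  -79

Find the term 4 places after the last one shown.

Δ: -6  -14  -22  -30
Δ²: -8  -8  -8
The second differences are constant (-8).
-30 − 8 = -38;  -79 − 38 = -117
-38 − 8 = -46;  -117 − 46 = -163
-46 − 8 = -54;  -163 − 54 = -217
-54 − 8 = -62;  -217 − 62 = -279

-279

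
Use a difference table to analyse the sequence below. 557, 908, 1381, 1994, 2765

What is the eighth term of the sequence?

6206

D1: 351, 473, 613, 771
D2: 122, 140, 158
D3: 18, 18
Constant third difference = 18, so extend:
158 + 18 = 176;  771 + 176 = 947;  2765 + 947 = 3712
176 + 18 = 194;  947 + 194 = 1141;  3712 + 1141 = 4853
194 + 18 = 212;  1141 + 212 = 1353;  4853 + 1353 = 6206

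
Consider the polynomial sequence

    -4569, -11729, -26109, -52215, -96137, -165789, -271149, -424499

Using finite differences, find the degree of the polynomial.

D1: -7160, -14380, -26106, -43922, -69652, -105360, -153350
D2: -7220, -11726, -17816, -25730, -35708, -47990
D3: -4506, -6090, -7914, -9978, -12282
D4: -1584, -1824, -2064, -2304
D5: -240, -240, -240
The fifth differences are constant, so the polynomial has degree 5.

5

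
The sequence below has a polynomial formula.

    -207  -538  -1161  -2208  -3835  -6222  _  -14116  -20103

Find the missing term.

-9573

Using the first 6 terms:
Δ: -331, -623, -1047, -1627, -2387
Δ²: -292, -424, -580, -760
Δ³: -132, -156, -180
Δ⁴: -24, -24
Constant fourth difference = -24.
Extend forward: -180 − 24 = -204;  -760 − 204 = -964;  -2387 − 964 = -3351;  -6222 − 3351 = -9573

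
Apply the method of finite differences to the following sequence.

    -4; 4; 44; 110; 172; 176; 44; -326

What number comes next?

Δ: 8  40  66  62  4  -132  -370
Δ²: 32  26  -4  -58  -136  -238
Δ³: -6  -30  -54  -78  -102
Δ⁴: -24  -24  -24  -24
Fourth differences constant at -24.
-102 − 24 = -126;  -238 − 126 = -364;  -370 − 364 = -734;  -326 − 734 = -1060

-1060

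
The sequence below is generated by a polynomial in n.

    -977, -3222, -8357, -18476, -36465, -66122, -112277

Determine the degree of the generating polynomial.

5

First differences: -2245, -5135, -10119, -17989, -29657, -46155
Second differences: -2890, -4984, -7870, -11668, -16498
Third differences: -2094, -2886, -3798, -4830
Fourth differences: -792, -912, -1032
Fifth differences: -120, -120
The fifth differences are constant, so the polynomial has degree 5.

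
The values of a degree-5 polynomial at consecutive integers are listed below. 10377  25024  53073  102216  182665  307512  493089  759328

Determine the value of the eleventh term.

2302897

D1: 14647 , 28049 , 49143 , 80449 , 124847 , 185577 , 266239
D2: 13402 , 21094 , 31306 , 44398 , 60730 , 80662
D3: 7692 , 10212 , 13092 , 16332 , 19932
D4: 2520 , 2880 , 3240 , 3600
D5: 360 , 360 , 360
Fifth differences constant at 360.
3600 + 360 = 3960;  19932 + 3960 = 23892;  80662 + 23892 = 104554;  266239 + 104554 = 370793;  759328 + 370793 = 1130121
3960 + 360 = 4320;  23892 + 4320 = 28212;  104554 + 28212 = 132766;  370793 + 132766 = 503559;  1130121 + 503559 = 1633680
4320 + 360 = 4680;  28212 + 4680 = 32892;  132766 + 32892 = 165658;  503559 + 165658 = 669217;  1633680 + 669217 = 2302897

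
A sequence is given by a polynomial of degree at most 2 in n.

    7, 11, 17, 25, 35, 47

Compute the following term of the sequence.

61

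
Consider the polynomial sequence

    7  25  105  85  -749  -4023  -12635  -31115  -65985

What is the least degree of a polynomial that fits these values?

Δ: 18, 80, -20, -834, -3274, -8612, -18480, -34870
Δ²: 62, -100, -814, -2440, -5338, -9868, -16390
Δ³: -162, -714, -1626, -2898, -4530, -6522
Δ⁴: -552, -912, -1272, -1632, -1992
Δ⁵: -360, -360, -360, -360
The fifth differences are constant, so the polynomial has degree 5.

5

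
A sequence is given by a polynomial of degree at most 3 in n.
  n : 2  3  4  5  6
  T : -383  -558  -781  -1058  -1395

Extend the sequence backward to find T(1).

-250

D1: -175, -223, -277, -337
D2: -48, -54, -60
D3: -6, -6
The third differences are constant at -6.
Work back: -48 + 6 = -42;  -175 + 42 = -133;  -383 + 133 = -250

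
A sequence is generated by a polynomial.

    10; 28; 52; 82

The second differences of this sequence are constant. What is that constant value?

First differences: 18, 24, 30
Second differences: 6, 6

6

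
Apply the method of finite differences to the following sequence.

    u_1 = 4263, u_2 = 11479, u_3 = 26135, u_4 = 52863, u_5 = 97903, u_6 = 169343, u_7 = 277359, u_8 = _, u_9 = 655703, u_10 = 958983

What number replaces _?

Using the first 7 terms:
Δ: 7216, 14656, 26728, 45040, 71440, 108016
Δ²: 7440, 12072, 18312, 26400, 36576
Δ³: 4632, 6240, 8088, 10176
Δ⁴: 1608, 1848, 2088
Δ⁵: 240, 240
Constant fifth difference = 240.
Extend forward: 2088 + 240 = 2328;  10176 + 2328 = 12504;  36576 + 12504 = 49080;  108016 + 49080 = 157096;  277359 + 157096 = 434455

434455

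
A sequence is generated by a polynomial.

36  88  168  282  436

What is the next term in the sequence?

636

Δ: 52  80  114  154
Δ²: 28  34  40
Δ³: 6  6
Constant third difference = 6, so extend:
40 + 6 = 46;  154 + 46 = 200;  436 + 200 = 636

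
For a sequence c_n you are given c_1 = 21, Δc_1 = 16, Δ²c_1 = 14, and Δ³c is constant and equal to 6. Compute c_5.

Build the table forward from the leading diagonal:
Δ³: 6  6  6  6  6
Δ²: 14  20  26  32  38
Δ: 16  30  50  76  108
c: 21  37  67  117  193

193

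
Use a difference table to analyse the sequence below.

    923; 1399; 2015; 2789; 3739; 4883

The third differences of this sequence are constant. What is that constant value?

Δ: 476, 616, 774, 950, 1144
Δ²: 140, 158, 176, 194
Δ³: 18, 18, 18

18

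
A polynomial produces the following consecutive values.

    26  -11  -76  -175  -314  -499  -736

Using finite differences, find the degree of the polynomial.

3

Δ: -37, -65, -99, -139, -185, -237
Δ²: -28, -34, -40, -46, -52
Δ³: -6, -6, -6, -6
The third differences are constant, so the polynomial has degree 3.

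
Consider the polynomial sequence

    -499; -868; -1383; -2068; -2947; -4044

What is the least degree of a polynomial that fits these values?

-369, -515, -685, -879, -1097
-146, -170, -194, -218
-24, -24, -24
The third differences are constant, so the polynomial has degree 3.

3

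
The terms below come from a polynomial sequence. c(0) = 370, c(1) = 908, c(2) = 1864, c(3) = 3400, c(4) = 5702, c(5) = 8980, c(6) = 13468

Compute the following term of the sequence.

19424

538, 956, 1536, 2302, 3278, 4488
418, 580, 766, 976, 1210
162, 186, 210, 234
24, 24, 24
Constant fourth difference = 24, so extend:
234 + 24 = 258;  1210 + 258 = 1468;  4488 + 1468 = 5956;  13468 + 5956 = 19424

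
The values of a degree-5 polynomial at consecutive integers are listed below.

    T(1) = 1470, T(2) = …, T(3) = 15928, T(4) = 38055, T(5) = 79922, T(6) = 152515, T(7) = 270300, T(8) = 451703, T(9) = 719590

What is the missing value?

Using the last 7 terms:
First differences: 22127  41867  72593  117785  181403  267887
Second differences: 19740  30726  45192  63618  86484
Third differences: 10986  14466  18426  22866
Fourth differences: 3480  3960  4440
Fifth differences: 480  480
Constant fifth difference = 480.
Extend backward: 3480 − 480 = 3000;  10986 − 3000 = 7986;  19740 − 7986 = 11754;  22127 − 11754 = 10373;  15928 − 10373 = 5555

5555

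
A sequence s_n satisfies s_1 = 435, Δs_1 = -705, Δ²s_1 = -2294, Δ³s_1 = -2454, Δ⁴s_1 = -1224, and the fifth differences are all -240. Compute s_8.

-186444

Build the table forward from the leading diagonal:
Δ⁵: -240  -240  -240  -240  -240  -240  -240  -240
Δ⁴: -1224  -1464  -1704  -1944  -2184  -2424  -2664  -2904
Δ³: -2454  -3678  -5142  -6846  -8790  -10974  -13398  -16062
Δ²: -2294  -4748  -8426  -13568  -20414  -29204  -40178  -53576
Δ: -705  -2999  -7747  -16173  -29741  -50155  -79359  -119537
s: 435  -270  -3269  -11016  -27189  -56930  -107085  -186444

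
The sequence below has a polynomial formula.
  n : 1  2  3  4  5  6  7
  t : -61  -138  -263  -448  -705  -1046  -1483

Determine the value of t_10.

-77 , -125 , -185 , -257 , -341 , -437
-48 , -60 , -72 , -84 , -96
-12 , -12 , -12 , -12
The third differences are constant (-12).
-96 − 12 = -108;  -437 − 108 = -545;  -1483 − 545 = -2028
-108 − 12 = -120;  -545 − 120 = -665;  -2028 − 665 = -2693
-120 − 12 = -132;  -665 − 132 = -797;  -2693 − 797 = -3490

-3490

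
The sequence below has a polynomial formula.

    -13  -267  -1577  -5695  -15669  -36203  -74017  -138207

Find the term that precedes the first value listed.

1

First differences: -254  -1310  -4118  -9974  -20534  -37814  -64190
Second differences: -1056  -2808  -5856  -10560  -17280  -26376
Third differences: -1752  -3048  -4704  -6720  -9096
Fourth differences: -1296  -1656  -2016  -2376
Fifth differences: -360  -360  -360
The fifth differences are constant at -360.
Work back: -1296 + 360 = -936;  -1752 + 936 = -816;  -1056 + 816 = -240;  -254 + 240 = -14;  -13 + 14 = 1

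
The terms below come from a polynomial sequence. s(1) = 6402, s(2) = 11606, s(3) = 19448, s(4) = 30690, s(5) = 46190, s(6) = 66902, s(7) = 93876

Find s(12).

366146

First differences: 5204 , 7842 , 11242 , 15500 , 20712 , 26974
Second differences: 2638 , 3400 , 4258 , 5212 , 6262
Third differences: 762 , 858 , 954 , 1050
Fourth differences: 96 , 96 , 96
Fourth differences constant at 96.
1050 + 96 = 1146;  6262 + 1146 = 7408;  26974 + 7408 = 34382;  93876 + 34382 = 128258
1146 + 96 = 1242;  7408 + 1242 = 8650;  34382 + 8650 = 43032;  128258 + 43032 = 171290
1242 + 96 = 1338;  8650 + 1338 = 9988;  43032 + 9988 = 53020;  171290 + 53020 = 224310
1338 + 96 = 1434;  9988 + 1434 = 11422;  53020 + 11422 = 64442;  224310 + 64442 = 288752
1434 + 96 = 1530;  11422 + 1530 = 12952;  64442 + 12952 = 77394;  288752 + 77394 = 366146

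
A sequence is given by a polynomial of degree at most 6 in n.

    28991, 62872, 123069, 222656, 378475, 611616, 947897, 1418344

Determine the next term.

2059671

33881, 60197, 99587, 155819, 233141, 336281, 470447
26316, 39390, 56232, 77322, 103140, 134166
13074, 16842, 21090, 25818, 31026
3768, 4248, 4728, 5208
480, 480, 480
Constant fifth difference = 480, so extend:
5208 + 480 = 5688;  31026 + 5688 = 36714;  134166 + 36714 = 170880;  470447 + 170880 = 641327;  1418344 + 641327 = 2059671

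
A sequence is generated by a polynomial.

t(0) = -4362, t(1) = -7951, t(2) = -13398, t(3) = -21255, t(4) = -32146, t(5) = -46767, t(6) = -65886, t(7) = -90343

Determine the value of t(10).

-205222

-3589, -5447, -7857, -10891, -14621, -19119, -24457
-1858, -2410, -3034, -3730, -4498, -5338
-552, -624, -696, -768, -840
-72, -72, -72, -72
Fourth differences constant at -72.
-840 − 72 = -912;  -5338 − 912 = -6250;  -24457 − 6250 = -30707;  -90343 − 30707 = -121050
-912 − 72 = -984;  -6250 − 984 = -7234;  -30707 − 7234 = -37941;  -121050 − 37941 = -158991
-984 − 72 = -1056;  -7234 − 1056 = -8290;  -37941 − 8290 = -46231;  -158991 − 46231 = -205222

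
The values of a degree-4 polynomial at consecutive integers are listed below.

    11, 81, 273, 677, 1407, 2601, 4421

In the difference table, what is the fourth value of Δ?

D1: 70, 192, 404, 730, 1194, 1820
D2: 122, 212, 326, 464, 626
D3: 90, 114, 138, 162
D4: 24, 24, 24

730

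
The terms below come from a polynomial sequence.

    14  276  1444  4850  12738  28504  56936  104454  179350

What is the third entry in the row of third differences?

3396

First differences: 262, 1168, 3406, 7888, 15766, 28432, 47518, 74896
Second differences: 906, 2238, 4482, 7878, 12666, 19086, 27378
Third differences: 1332, 2244, 3396, 4788, 6420, 8292
Fourth differences: 912, 1152, 1392, 1632, 1872
Fifth differences: 240, 240, 240, 240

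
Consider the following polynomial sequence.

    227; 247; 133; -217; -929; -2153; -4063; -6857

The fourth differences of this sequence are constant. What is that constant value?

-24

First differences: 20, -114, -350, -712, -1224, -1910, -2794
Second differences: -134, -236, -362, -512, -686, -884
Third differences: -102, -126, -150, -174, -198
Fourth differences: -24, -24, -24, -24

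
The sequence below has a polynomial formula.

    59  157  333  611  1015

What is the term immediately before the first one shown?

15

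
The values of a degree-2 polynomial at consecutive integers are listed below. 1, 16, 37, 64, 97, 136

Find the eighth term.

15, 21, 27, 33, 39
6, 6, 6, 6
The second differences are constant (6).
39 + 6 = 45;  136 + 45 = 181
45 + 6 = 51;  181 + 51 = 232

232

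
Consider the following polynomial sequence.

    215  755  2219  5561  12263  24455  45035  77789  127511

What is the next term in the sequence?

200123

540, 1464, 3342, 6702, 12192, 20580, 32754, 49722
924, 1878, 3360, 5490, 8388, 12174, 16968
954, 1482, 2130, 2898, 3786, 4794
528, 648, 768, 888, 1008
120, 120, 120, 120
Fifth differences constant at 120.
1008 + 120 = 1128;  4794 + 1128 = 5922;  16968 + 5922 = 22890;  49722 + 22890 = 72612;  127511 + 72612 = 200123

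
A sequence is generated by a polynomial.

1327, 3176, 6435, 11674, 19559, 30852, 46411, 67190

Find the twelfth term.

Δ: 1849, 3259, 5239, 7885, 11293, 15559, 20779
Δ²: 1410, 1980, 2646, 3408, 4266, 5220
Δ³: 570, 666, 762, 858, 954
Δ⁴: 96, 96, 96, 96
The fourth differences are constant (96).
954 + 96 = 1050;  5220 + 1050 = 6270;  20779 + 6270 = 27049;  67190 + 27049 = 94239
1050 + 96 = 1146;  6270 + 1146 = 7416;  27049 + 7416 = 34465;  94239 + 34465 = 128704
1146 + 96 = 1242;  7416 + 1242 = 8658;  34465 + 8658 = 43123;  128704 + 43123 = 171827
1242 + 96 = 1338;  8658 + 1338 = 9996;  43123 + 9996 = 53119;  171827 + 53119 = 224946

224946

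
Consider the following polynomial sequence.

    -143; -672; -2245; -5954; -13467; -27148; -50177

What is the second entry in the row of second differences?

-2136

Δ: -529, -1573, -3709, -7513, -13681, -23029
Δ²: -1044, -2136, -3804, -6168, -9348
Δ³: -1092, -1668, -2364, -3180
Δ⁴: -576, -696, -816
Δ⁵: -120, -120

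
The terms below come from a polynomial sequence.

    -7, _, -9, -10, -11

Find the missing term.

Using the last 3 terms:
First differences: -1  -1
Constant first difference = -1.
Extend backward: -9 + 1 = -8

-8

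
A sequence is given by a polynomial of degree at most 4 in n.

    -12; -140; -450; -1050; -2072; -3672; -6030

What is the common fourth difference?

-24

Δ: -128, -310, -600, -1022, -1600, -2358
Δ²: -182, -290, -422, -578, -758
Δ³: -108, -132, -156, -180
Δ⁴: -24, -24, -24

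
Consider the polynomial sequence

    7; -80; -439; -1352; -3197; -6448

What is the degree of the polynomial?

4

-87, -359, -913, -1845, -3251
-272, -554, -932, -1406
-282, -378, -474
-96, -96
The fourth differences are constant, so the polynomial has degree 4.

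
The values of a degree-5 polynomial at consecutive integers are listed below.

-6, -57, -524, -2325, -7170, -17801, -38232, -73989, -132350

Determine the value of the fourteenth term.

-51  -467  -1801  -4845  -10631  -20431  -35757  -58361
-416  -1334  -3044  -5786  -9800  -15326  -22604
-918  -1710  -2742  -4014  -5526  -7278
-792  -1032  -1272  -1512  -1752
-240  -240  -240  -240
Constant fifth difference = -240, so extend:
-1752 − 240 = -1992;  -7278 − 1992 = -9270;  -22604 − 9270 = -31874;  -58361 − 31874 = -90235;  -132350 − 90235 = -222585
-1992 − 240 = -2232;  -9270 − 2232 = -11502;  -31874 − 11502 = -43376;  -90235 − 43376 = -133611;  -222585 − 133611 = -356196
-2232 − 240 = -2472;  -11502 − 2472 = -13974;  -43376 − 13974 = -57350;  -133611 − 57350 = -190961;  -356196 − 190961 = -547157
-2472 − 240 = -2712;  -13974 − 2712 = -16686;  -57350 − 16686 = -74036;  -190961 − 74036 = -264997;  -547157 − 264997 = -812154
-2712 − 240 = -2952;  -16686 − 2952 = -19638;  -74036 − 19638 = -93674;  -264997 − 93674 = -358671;  -812154 − 358671 = -1170825

-1170825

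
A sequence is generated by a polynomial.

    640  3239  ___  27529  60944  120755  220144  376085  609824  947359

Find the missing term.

Using the last 7 terms:
33415, 59811, 99389, 155941, 233739, 337535
26396, 39578, 56552, 77798, 103796
13182, 16974, 21246, 25998
3792, 4272, 4752
480, 480
Constant fifth difference = 480.
Extend backward: 3792 − 480 = 3312;  13182 − 3312 = 9870;  26396 − 9870 = 16526;  33415 − 16526 = 16889;  27529 − 16889 = 10640

10640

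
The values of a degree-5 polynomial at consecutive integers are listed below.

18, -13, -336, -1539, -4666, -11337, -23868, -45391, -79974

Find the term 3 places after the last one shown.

First differences: -31, -323, -1203, -3127, -6671, -12531, -21523, -34583
Second differences: -292, -880, -1924, -3544, -5860, -8992, -13060
Third differences: -588, -1044, -1620, -2316, -3132, -4068
Fourth differences: -456, -576, -696, -816, -936
Fifth differences: -120, -120, -120, -120
Constant fifth difference = -120, so extend:
-936 − 120 = -1056;  -4068 − 1056 = -5124;  -13060 − 5124 = -18184;  -34583 − 18184 = -52767;  -79974 − 52767 = -132741
-1056 − 120 = -1176;  -5124 − 1176 = -6300;  -18184 − 6300 = -24484;  -52767 − 24484 = -77251;  -132741 − 77251 = -209992
-1176 − 120 = -1296;  -6300 − 1296 = -7596;  -24484 − 7596 = -32080;  -77251 − 32080 = -109331;  -209992 − 109331 = -319323

-319323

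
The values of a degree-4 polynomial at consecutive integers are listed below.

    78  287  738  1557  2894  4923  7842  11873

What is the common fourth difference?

D1: 209, 451, 819, 1337, 2029, 2919, 4031
D2: 242, 368, 518, 692, 890, 1112
D3: 126, 150, 174, 198, 222
D4: 24, 24, 24, 24

24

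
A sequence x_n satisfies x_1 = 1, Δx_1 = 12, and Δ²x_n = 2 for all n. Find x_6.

Build the table forward from the leading diagonal:
Second differences: 2  2  2  2  2  2
First differences: 12  14  16  18  20  22
x: 1  13  27  43  61  81

81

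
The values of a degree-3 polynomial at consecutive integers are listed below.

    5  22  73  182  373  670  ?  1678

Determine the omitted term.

1097

Using the first 6 terms:
17, 51, 109, 191, 297
34, 58, 82, 106
24, 24, 24
Constant third difference = 24.
Extend forward: 106 + 24 = 130;  297 + 130 = 427;  670 + 427 = 1097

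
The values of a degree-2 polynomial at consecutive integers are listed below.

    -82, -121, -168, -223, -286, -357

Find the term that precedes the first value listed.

-51

-39, -47, -55, -63, -71
-8, -8, -8, -8
The second differences are constant at -8.
Work back: -39 + 8 = -31;  -82 + 31 = -51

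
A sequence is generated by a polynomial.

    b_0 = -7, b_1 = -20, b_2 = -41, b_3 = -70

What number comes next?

First differences: -13 , -21 , -29
Second differences: -8 , -8
The second differences are constant (-8).
-29 − 8 = -37;  -70 − 37 = -107

-107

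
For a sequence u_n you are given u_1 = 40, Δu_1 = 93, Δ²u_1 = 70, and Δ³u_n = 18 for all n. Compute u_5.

904

Build the table forward from the leading diagonal:
Δ³: 18, 18, 18, 18, 18
Δ²: 70, 88, 106, 124, 142
Δ: 93, 163, 251, 357, 481
u: 40, 133, 296, 547, 904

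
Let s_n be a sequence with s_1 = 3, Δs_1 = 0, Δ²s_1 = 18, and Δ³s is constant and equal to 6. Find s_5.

Build the table forward from the leading diagonal:
D3: 6, 6, 6, 6, 6
D2: 18, 24, 30, 36, 42
D1: 0, 18, 42, 72, 108
s: 3, 3, 21, 63, 135

135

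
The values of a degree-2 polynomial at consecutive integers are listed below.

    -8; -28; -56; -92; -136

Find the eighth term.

-316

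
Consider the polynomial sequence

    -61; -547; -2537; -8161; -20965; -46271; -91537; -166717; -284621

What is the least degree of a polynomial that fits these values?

5

First differences: -486, -1990, -5624, -12804, -25306, -45266, -75180, -117904
Second differences: -1504, -3634, -7180, -12502, -19960, -29914, -42724
Third differences: -2130, -3546, -5322, -7458, -9954, -12810
Fourth differences: -1416, -1776, -2136, -2496, -2856
Fifth differences: -360, -360, -360, -360
The fifth differences are constant, so the polynomial has degree 5.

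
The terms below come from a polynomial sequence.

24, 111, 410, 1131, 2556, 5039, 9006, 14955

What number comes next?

23456

First differences: 87 , 299 , 721 , 1425 , 2483 , 3967 , 5949
Second differences: 212 , 422 , 704 , 1058 , 1484 , 1982
Third differences: 210 , 282 , 354 , 426 , 498
Fourth differences: 72 , 72 , 72 , 72
The fourth differences are constant (72).
498 + 72 = 570;  1982 + 570 = 2552;  5949 + 2552 = 8501;  14955 + 8501 = 23456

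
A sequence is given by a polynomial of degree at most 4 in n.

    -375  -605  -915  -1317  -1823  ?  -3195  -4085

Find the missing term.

Using the first 5 terms:
Δ: -230  -310  -402  -506
Δ²: -80  -92  -104
Δ³: -12  -12
Constant third difference = -12.
Extend forward: -104 − 12 = -116;  -506 − 116 = -622;  -1823 − 622 = -2445

-2445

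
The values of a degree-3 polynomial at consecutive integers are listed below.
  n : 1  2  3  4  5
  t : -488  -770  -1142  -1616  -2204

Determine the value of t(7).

Δ: -282, -372, -474, -588
Δ²: -90, -102, -114
Δ³: -12, -12
The third differences are constant (-12).
-114 − 12 = -126;  -588 − 126 = -714;  -2204 − 714 = -2918
-126 − 12 = -138;  -714 − 138 = -852;  -2918 − 852 = -3770

-3770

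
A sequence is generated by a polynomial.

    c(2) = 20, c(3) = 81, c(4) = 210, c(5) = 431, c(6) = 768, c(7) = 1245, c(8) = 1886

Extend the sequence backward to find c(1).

D1: 61  129  221  337  477  641
D2: 68  92  116  140  164
D3: 24  24  24  24
The third differences are constant at 24.
Work back: 68 − 24 = 44;  61 − 44 = 17;  20 − 17 = 3

3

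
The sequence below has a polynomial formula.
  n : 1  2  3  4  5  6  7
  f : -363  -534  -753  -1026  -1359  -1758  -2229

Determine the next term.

-171, -219, -273, -333, -399, -471
-48, -54, -60, -66, -72
-6, -6, -6, -6
Third differences constant at -6.
-72 − 6 = -78;  -471 − 78 = -549;  -2229 − 549 = -2778

-2778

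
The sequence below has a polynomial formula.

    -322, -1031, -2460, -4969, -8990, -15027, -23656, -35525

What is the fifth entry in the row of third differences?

-648

D1: -709, -1429, -2509, -4021, -6037, -8629, -11869
D2: -720, -1080, -1512, -2016, -2592, -3240
D3: -360, -432, -504, -576, -648
D4: -72, -72, -72, -72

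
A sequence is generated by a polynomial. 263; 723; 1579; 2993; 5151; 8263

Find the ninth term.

D1: 460 , 856 , 1414 , 2158 , 3112
D2: 396 , 558 , 744 , 954
D3: 162 , 186 , 210
D4: 24 , 24
The fourth differences are constant (24).
210 + 24 = 234;  954 + 234 = 1188;  3112 + 1188 = 4300;  8263 + 4300 = 12563
234 + 24 = 258;  1188 + 258 = 1446;  4300 + 1446 = 5746;  12563 + 5746 = 18309
258 + 24 = 282;  1446 + 282 = 1728;  5746 + 1728 = 7474;  18309 + 7474 = 25783

25783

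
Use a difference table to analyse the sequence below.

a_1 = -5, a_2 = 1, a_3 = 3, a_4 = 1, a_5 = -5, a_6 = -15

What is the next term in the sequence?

Δ: 6, 2, -2, -6, -10
Δ²: -4, -4, -4, -4
The second differences are constant (-4).
-10 − 4 = -14;  -15 − 14 = -29

-29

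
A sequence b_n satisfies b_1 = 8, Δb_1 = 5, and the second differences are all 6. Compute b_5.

64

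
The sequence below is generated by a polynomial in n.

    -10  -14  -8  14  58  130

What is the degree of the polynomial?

-4, 6, 22, 44, 72
10, 16, 22, 28
6, 6, 6
The third differences are constant, so the polynomial has degree 3.

3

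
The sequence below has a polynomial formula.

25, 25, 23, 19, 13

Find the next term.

Δ: 0, -2, -4, -6
Δ²: -2, -2, -2
The second differences are constant (-2).
-6 − 2 = -8;  13 − 8 = 5

5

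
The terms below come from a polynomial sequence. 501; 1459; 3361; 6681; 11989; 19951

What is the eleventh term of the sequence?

129601

First differences: 958, 1902, 3320, 5308, 7962
Second differences: 944, 1418, 1988, 2654
Third differences: 474, 570, 666
Fourth differences: 96, 96
Fourth differences constant at 96.
666 + 96 = 762;  2654 + 762 = 3416;  7962 + 3416 = 11378;  19951 + 11378 = 31329
762 + 96 = 858;  3416 + 858 = 4274;  11378 + 4274 = 15652;  31329 + 15652 = 46981
858 + 96 = 954;  4274 + 954 = 5228;  15652 + 5228 = 20880;  46981 + 20880 = 67861
954 + 96 = 1050;  5228 + 1050 = 6278;  20880 + 6278 = 27158;  67861 + 27158 = 95019
1050 + 96 = 1146;  6278 + 1146 = 7424;  27158 + 7424 = 34582;  95019 + 34582 = 129601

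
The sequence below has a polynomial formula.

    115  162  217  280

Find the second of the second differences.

8

Δ: 47, 55, 63
Δ²: 8, 8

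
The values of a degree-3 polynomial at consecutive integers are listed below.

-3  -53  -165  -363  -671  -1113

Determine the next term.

Δ: -50 , -112 , -198 , -308 , -442
Δ²: -62 , -86 , -110 , -134
Δ³: -24 , -24 , -24
Third differences constant at -24.
-134 − 24 = -158;  -442 − 158 = -600;  -1113 − 600 = -1713

-1713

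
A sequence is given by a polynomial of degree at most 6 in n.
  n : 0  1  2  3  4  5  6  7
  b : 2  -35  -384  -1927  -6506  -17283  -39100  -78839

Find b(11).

-646215

-37, -349, -1543, -4579, -10777, -21817, -39739
-312, -1194, -3036, -6198, -11040, -17922
-882, -1842, -3162, -4842, -6882
-960, -1320, -1680, -2040
-360, -360, -360
The fifth differences are constant (-360).
-2040 − 360 = -2400;  -6882 − 2400 = -9282;  -17922 − 9282 = -27204;  -39739 − 27204 = -66943;  -78839 − 66943 = -145782
-2400 − 360 = -2760;  -9282 − 2760 = -12042;  -27204 − 12042 = -39246;  -66943 − 39246 = -106189;  -145782 − 106189 = -251971
-2760 − 360 = -3120;  -12042 − 3120 = -15162;  -39246 − 15162 = -54408;  -106189 − 54408 = -160597;  -251971 − 160597 = -412568
-3120 − 360 = -3480;  -15162 − 3480 = -18642;  -54408 − 18642 = -73050;  -160597 − 73050 = -233647;  -412568 − 233647 = -646215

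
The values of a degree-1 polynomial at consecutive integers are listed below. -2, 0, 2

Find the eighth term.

12

2  2
First differences constant at 2.
2 + 2 = 4
4 + 2 = 6
6 + 2 = 8
8 + 2 = 10
10 + 2 = 12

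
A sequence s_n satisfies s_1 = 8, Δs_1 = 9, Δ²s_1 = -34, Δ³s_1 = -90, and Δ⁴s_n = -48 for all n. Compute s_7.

Build the table forward from the leading diagonal:
Δ⁴: -48  -48  -48  -48  -48  -48  -48
Δ³: -90  -138  -186  -234  -282  -330  -378
Δ²: -34  -124  -262  -448  -682  -964  -1294
Δ: 9  -25  -149  -411  -859  -1541  -2505
s: 8  17  -8  -157  -568  -1427  -2968

-2968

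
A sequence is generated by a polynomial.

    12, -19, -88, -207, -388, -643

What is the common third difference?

-12

First differences: -31, -69, -119, -181, -255
Second differences: -38, -50, -62, -74
Third differences: -12, -12, -12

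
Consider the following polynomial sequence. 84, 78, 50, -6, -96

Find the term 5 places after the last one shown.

-1266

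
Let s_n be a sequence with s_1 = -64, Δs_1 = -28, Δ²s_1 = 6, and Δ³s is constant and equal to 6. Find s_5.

-116

Build the table forward from the leading diagonal:
Third differences: 6, 6, 6, 6, 6
Second differences: 6, 12, 18, 24, 30
First differences: -28, -22, -10, 8, 32
s: -64, -92, -114, -124, -116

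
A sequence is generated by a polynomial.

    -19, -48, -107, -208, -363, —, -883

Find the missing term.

Using the first 5 terms:
Δ: -29, -59, -101, -155
Δ²: -30, -42, -54
Δ³: -12, -12
Constant third difference = -12.
Extend forward: -54 − 12 = -66;  -155 − 66 = -221;  -363 − 221 = -584

-584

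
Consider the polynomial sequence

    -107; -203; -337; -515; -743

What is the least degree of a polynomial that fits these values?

3

Δ: -96, -134, -178, -228
Δ²: -38, -44, -50
Δ³: -6, -6
The third differences are constant, so the polynomial has degree 3.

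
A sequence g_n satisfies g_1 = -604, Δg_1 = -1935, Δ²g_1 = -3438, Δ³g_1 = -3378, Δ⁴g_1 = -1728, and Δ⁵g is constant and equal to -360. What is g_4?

Build the table forward from the leading diagonal:
Fifth differences: -360, -360, -360, -360
Fourth differences: -1728, -2088, -2448, -2808
Third differences: -3378, -5106, -7194, -9642
Second differences: -3438, -6816, -11922, -19116
First differences: -1935, -5373, -12189, -24111
g: -604, -2539, -7912, -20101

-20101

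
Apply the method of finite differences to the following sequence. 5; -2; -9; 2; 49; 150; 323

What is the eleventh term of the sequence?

2095

D1: -7, -7, 11, 47, 101, 173
D2: 0, 18, 36, 54, 72
D3: 18, 18, 18, 18
Third differences constant at 18.
72 + 18 = 90;  173 + 90 = 263;  323 + 263 = 586
90 + 18 = 108;  263 + 108 = 371;  586 + 371 = 957
108 + 18 = 126;  371 + 126 = 497;  957 + 497 = 1454
126 + 18 = 144;  497 + 144 = 641;  1454 + 641 = 2095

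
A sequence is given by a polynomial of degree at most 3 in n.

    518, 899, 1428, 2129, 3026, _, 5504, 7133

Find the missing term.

Using the first 5 terms:
381  529  701  897
148  172  196
24  24
Constant third difference = 24.
Extend forward: 196 + 24 = 220;  897 + 220 = 1117;  3026 + 1117 = 4143

4143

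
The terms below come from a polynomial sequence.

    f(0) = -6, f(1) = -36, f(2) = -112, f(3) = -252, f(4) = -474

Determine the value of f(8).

-2542

-30  -76  -140  -222
-46  -64  -82
-18  -18
Constant third difference = -18, so extend:
-82 − 18 = -100;  -222 − 100 = -322;  -474 − 322 = -796
-100 − 18 = -118;  -322 − 118 = -440;  -796 − 440 = -1236
-118 − 18 = -136;  -440 − 136 = -576;  -1236 − 576 = -1812
-136 − 18 = -154;  -576 − 154 = -730;  -1812 − 730 = -2542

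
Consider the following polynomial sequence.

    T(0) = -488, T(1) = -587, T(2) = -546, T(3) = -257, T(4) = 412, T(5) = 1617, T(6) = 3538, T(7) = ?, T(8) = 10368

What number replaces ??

Using the first 7 terms:
Δ: -99  41  289  669  1205  1921
Δ²: 140  248  380  536  716
Δ³: 108  132  156  180
Δ⁴: 24  24  24
Constant fourth difference = 24.
Extend forward: 180 + 24 = 204;  716 + 204 = 920;  1921 + 920 = 2841;  3538 + 2841 = 6379

6379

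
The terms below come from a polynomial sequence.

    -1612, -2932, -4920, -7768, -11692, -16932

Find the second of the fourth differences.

Δ: -1320, -1988, -2848, -3924, -5240
Δ²: -668, -860, -1076, -1316
Δ³: -192, -216, -240
Δ⁴: -24, -24

-24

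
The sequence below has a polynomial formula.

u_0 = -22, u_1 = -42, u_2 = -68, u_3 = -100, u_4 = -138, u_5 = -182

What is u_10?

First differences: -20  -26  -32  -38  -44
Second differences: -6  -6  -6  -6
Constant second difference = -6, so extend:
-44 − 6 = -50;  -182 − 50 = -232
-50 − 6 = -56;  -232 − 56 = -288
-56 − 6 = -62;  -288 − 62 = -350
-62 − 6 = -68;  -350 − 68 = -418
-68 − 6 = -74;  -418 − 74 = -492

-492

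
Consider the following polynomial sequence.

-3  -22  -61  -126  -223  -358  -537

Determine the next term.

-766

Δ: -19, -39, -65, -97, -135, -179
Δ²: -20, -26, -32, -38, -44
Δ³: -6, -6, -6, -6
Third differences constant at -6.
-44 − 6 = -50;  -179 − 50 = -229;  -537 − 229 = -766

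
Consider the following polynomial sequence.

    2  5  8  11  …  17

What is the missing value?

14

Using the first 4 terms:
First differences: 3  3  3
Constant first difference = 3.
Extend forward: 11 + 3 = 14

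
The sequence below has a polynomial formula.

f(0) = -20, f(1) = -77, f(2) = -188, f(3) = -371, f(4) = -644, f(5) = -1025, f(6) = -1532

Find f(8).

-2996

First differences: -57, -111, -183, -273, -381, -507
Second differences: -54, -72, -90, -108, -126
Third differences: -18, -18, -18, -18
Constant third difference = -18, so extend:
-126 − 18 = -144;  -507 − 144 = -651;  -1532 − 651 = -2183
-144 − 18 = -162;  -651 − 162 = -813;  -2183 − 813 = -2996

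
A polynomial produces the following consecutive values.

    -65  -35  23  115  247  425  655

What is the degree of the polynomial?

3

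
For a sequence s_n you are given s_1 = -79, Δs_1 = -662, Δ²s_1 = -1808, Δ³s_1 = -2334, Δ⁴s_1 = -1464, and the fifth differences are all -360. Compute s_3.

-3211

Build the table forward from the leading diagonal:
D5: -360  -360  -360
D4: -1464  -1824  -2184
D3: -2334  -3798  -5622
D2: -1808  -4142  -7940
D1: -662  -2470  -6612
s: -79  -741  -3211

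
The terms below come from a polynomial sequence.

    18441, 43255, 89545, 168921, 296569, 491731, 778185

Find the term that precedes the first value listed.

6589

24814, 46290, 79376, 127648, 195162, 286454
21476, 33086, 48272, 67514, 91292
11610, 15186, 19242, 23778
3576, 4056, 4536
480, 480
The fifth differences are constant at 480.
Work back: 3576 − 480 = 3096;  11610 − 3096 = 8514;  21476 − 8514 = 12962;  24814 − 12962 = 11852;  18441 − 11852 = 6589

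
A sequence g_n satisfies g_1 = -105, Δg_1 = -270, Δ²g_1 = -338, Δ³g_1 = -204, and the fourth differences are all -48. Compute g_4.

Build the table forward from the leading diagonal:
Fourth differences: -48, -48, -48, -48
Third differences: -204, -252, -300, -348
Second differences: -338, -542, -794, -1094
First differences: -270, -608, -1150, -1944
g: -105, -375, -983, -2133

-2133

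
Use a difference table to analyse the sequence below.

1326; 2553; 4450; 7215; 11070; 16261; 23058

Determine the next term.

Δ: 1227 , 1897 , 2765 , 3855 , 5191 , 6797
Δ²: 670 , 868 , 1090 , 1336 , 1606
Δ³: 198 , 222 , 246 , 270
Δ⁴: 24 , 24 , 24
Constant fourth difference = 24, so extend:
270 + 24 = 294;  1606 + 294 = 1900;  6797 + 1900 = 8697;  23058 + 8697 = 31755

31755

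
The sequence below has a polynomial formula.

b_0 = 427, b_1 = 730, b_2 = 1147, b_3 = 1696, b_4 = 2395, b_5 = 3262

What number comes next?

Δ: 303, 417, 549, 699, 867
Δ²: 114, 132, 150, 168
Δ³: 18, 18, 18
Third differences constant at 18.
168 + 18 = 186;  867 + 186 = 1053;  3262 + 1053 = 4315

4315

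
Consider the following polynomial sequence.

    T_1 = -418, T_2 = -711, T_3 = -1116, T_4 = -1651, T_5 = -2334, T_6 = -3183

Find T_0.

-219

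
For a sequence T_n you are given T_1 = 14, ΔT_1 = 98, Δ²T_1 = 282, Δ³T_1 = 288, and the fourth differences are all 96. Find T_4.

Build the table forward from the leading diagonal:
Fourth differences: 96  96  96  96
Third differences: 288  384  480  576
Second differences: 282  570  954  1434
First differences: 98  380  950  1904
T: 14  112  492  1442

1442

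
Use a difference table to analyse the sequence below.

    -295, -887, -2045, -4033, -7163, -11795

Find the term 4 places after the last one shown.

Δ: -592, -1158, -1988, -3130, -4632
Δ²: -566, -830, -1142, -1502
Δ³: -264, -312, -360
Δ⁴: -48, -48
Constant fourth difference = -48, so extend:
-360 − 48 = -408;  -1502 − 408 = -1910;  -4632 − 1910 = -6542;  -11795 − 6542 = -18337
-408 − 48 = -456;  -1910 − 456 = -2366;  -6542 − 2366 = -8908;  -18337 − 8908 = -27245
-456 − 48 = -504;  -2366 − 504 = -2870;  -8908 − 2870 = -11778;  -27245 − 11778 = -39023
-504 − 48 = -552;  -2870 − 552 = -3422;  -11778 − 3422 = -15200;  -39023 − 15200 = -54223

-54223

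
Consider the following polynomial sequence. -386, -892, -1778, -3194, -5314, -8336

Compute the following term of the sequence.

-12482

D1: -506, -886, -1416, -2120, -3022
D2: -380, -530, -704, -902
D3: -150, -174, -198
D4: -24, -24
Constant fourth difference = -24, so extend:
-198 − 24 = -222;  -902 − 222 = -1124;  -3022 − 1124 = -4146;  -8336 − 4146 = -12482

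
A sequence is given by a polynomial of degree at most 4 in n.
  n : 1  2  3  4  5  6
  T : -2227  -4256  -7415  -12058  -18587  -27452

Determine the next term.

-39151

-2029, -3159, -4643, -6529, -8865
-1130, -1484, -1886, -2336
-354, -402, -450
-48, -48
The fourth differences are constant (-48).
-450 − 48 = -498;  -2336 − 498 = -2834;  -8865 − 2834 = -11699;  -27452 − 11699 = -39151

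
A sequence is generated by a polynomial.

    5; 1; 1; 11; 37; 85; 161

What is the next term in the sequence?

Δ: -4 , 0 , 10 , 26 , 48 , 76
Δ²: 4 , 10 , 16 , 22 , 28
Δ³: 6 , 6 , 6 , 6
The third differences are constant (6).
28 + 6 = 34;  76 + 34 = 110;  161 + 110 = 271

271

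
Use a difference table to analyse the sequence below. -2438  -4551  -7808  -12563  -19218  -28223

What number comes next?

D1: -2113  -3257  -4755  -6655  -9005
D2: -1144  -1498  -1900  -2350
D3: -354  -402  -450
D4: -48  -48
Constant fourth difference = -48, so extend:
-450 − 48 = -498;  -2350 − 498 = -2848;  -9005 − 2848 = -11853;  -28223 − 11853 = -40076

-40076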